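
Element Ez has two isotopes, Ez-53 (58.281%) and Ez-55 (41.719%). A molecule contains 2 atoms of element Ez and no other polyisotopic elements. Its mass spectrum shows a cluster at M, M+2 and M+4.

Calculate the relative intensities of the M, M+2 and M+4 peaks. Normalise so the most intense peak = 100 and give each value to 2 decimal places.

The 2 Ez atoms are independent, so intensities follow the terms of (0.58281 + 0.41719)^2.
P(M) = 0.58281^2 = 0.339667
P(M+2) = 2 × 0.58281^1 × 0.41719^1 = 0.486285
P(M+4) = 0.41719^2 = 0.174047
The M+2 peak is largest (0.486285); scaling to 100 gives 69.85 : 100.00 : 35.79.

69.85 : 100.00 : 35.79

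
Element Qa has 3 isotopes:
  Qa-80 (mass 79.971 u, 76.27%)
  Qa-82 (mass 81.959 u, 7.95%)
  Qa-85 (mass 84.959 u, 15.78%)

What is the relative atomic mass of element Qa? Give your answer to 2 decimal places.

80.92 u

Ar = Σ fᵢ·mᵢ = 0.7627 × 79.971 + 0.0795 × 81.959 + 0.1578 × 84.959
= 60.9939 + 6.5157 + 13.4065 = 80.9161 u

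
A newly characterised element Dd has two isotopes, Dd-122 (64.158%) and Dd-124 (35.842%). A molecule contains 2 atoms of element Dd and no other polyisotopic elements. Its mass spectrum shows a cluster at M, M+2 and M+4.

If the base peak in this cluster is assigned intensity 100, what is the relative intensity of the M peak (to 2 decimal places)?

89.50

Binomial terms of (0.64158 + 0.35842)^2: M 0.4116, M+2 0.4599, M+4 0.1285 → M+2 is the base peak.
P(M+2) = C(2,1) × 0.64158^1 × 0.35842^1 = 2 × 0.64158 × 0.35842 = 0.459910 (base)
P(M) = C(2,0) × 0.64158^2 × 0.35842^0 = 1 × 0.4116249 × 1.0000 = 0.411625
Relative intensity = 0.411625 / 0.459910 × 100 = 89.50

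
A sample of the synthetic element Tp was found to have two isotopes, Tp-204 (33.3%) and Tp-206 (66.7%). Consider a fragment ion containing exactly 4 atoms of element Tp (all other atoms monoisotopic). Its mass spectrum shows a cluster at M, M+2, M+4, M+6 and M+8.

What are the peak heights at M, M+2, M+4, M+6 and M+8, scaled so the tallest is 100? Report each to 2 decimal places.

Expanding (0.333 + 0.667)^4:
P(M) = 0.333^4 = 0.012296
P(M+2) = 4 × 0.333^3 × 0.667^1 = 0.098519
P(M+4) = 6 × 0.333^2 × 0.667^2 = 0.296000
P(M+6) = 4 × 0.333^1 × 0.667^3 = 0.395259
P(M+8) = 0.667^4 = 0.197926
The M+6 peak is largest (0.395259); scaling to 100 gives 3.11 : 24.93 : 74.89 : 100.00 : 50.08.

3.11 : 24.93 : 74.89 : 100.00 : 50.08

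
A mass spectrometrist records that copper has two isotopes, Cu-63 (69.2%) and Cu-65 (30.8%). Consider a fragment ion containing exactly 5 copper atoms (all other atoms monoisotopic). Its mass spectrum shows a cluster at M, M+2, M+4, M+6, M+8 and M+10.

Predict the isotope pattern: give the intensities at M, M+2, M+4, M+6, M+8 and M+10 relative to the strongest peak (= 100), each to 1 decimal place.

Each Cu atom is independently Cu-63 (p = 0.692) or Cu-65 (q = 0.308); the cluster is the binomial expansion (p + q)^5.
P(M) = 0.692^5 = 0.158683
P(M+2) = 5 × 0.692^4 × 0.308^1 = 0.353139
P(M+4) = 10 × 0.692^3 × 0.308^2 = 0.314355
P(M+6) = 10 × 0.692^2 × 0.308^3 = 0.139915
P(M+8) = 5 × 0.692^1 × 0.308^4 = 0.031137
P(M+10) = 0.308^5 = 0.002772
The M+2 peak is largest (0.353139); scaling to 100 gives 44.9 : 100.0 : 89.0 : 39.6 : 8.8 : 0.8.

44.9 : 100.0 : 89.0 : 39.6 : 8.8 : 0.8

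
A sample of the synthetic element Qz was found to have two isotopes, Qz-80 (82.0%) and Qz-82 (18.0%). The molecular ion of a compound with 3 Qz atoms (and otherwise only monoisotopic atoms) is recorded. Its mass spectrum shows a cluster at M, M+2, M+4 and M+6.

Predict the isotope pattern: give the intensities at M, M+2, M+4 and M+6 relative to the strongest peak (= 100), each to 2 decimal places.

The 3 Qz atoms are independent, so intensities follow the terms of (0.820 + 0.180)^3.
P(M) = 0.820^3 = 0.551368
P(M+2) = 3 × 0.820^2 × 0.180^1 = 0.363096
P(M+4) = 3 × 0.820^1 × 0.180^2 = 0.079704
P(M+6) = 0.180^3 = 0.005832
The M peak is largest (0.551368); scaling to 100 gives 100.00 : 65.85 : 14.46 : 1.06.

100.00 : 65.85 : 14.46 : 1.06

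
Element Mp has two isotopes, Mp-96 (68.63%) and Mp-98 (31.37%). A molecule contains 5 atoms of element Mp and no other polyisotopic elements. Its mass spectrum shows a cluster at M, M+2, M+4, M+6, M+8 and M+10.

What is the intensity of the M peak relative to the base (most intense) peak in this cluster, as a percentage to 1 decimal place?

43.8%

Term probabilities: M 0.1523, M+2 0.3480, M+4 0.3181, M+6 0.1454, M+8 0.0332, M+10 0.0030. Base peak = M+2.
P(M+2) = C(5,1) × 0.6863^4 × 0.3137^1 = 5 × 0.22184824 × 0.3137 = 0.347969 (base)
P(M) = C(5,0) × 0.6863^5 × 0.3137^0 = 1 × 0.15225445 × 1.0000 = 0.152254
Relative intensity = 0.152254 / 0.347969 × 100 = 43.8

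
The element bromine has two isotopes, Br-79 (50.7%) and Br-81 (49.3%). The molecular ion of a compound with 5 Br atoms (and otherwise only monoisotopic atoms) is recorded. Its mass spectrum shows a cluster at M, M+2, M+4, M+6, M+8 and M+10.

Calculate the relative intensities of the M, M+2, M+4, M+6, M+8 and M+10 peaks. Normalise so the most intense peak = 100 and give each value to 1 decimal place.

Each Br atom is independently Br-79 (p = 0.507) or Br-81 (q = 0.493); the cluster is the binomial expansion (p + q)^5.
P(M) = 0.507^5 = 0.033500
P(M+2) = 5 × 0.507^4 × 0.493^1 = 0.162873
P(M+4) = 10 × 0.507^3 × 0.493^2 = 0.316751
P(M+6) = 10 × 0.507^2 × 0.493^3 = 0.308004
P(M+8) = 5 × 0.507^1 × 0.493^4 = 0.149750
P(M+10) = 0.493^5 = 0.029123
The M+4 peak is largest (0.316751); scaling to 100 gives 10.6 : 51.4 : 100.0 : 97.2 : 47.3 : 9.2.

10.6 : 51.4 : 100.0 : 97.2 : 47.3 : 9.2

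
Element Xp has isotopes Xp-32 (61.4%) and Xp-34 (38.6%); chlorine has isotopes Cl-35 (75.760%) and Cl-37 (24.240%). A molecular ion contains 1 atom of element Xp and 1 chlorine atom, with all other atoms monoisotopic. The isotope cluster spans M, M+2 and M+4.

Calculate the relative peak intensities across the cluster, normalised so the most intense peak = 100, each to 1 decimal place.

Element Xp pattern (n=1): 0.6140 : 0.3860
Chlorine pattern (n=1): 0.7576 : 0.2424
Convolve the two distributions (both contribute in 2-u steps):
  M: 0.6140×0.7576 = 0.465166
  M+2: 0.6140×0.2424 + 0.3860×0.7576 = 0.441267
  M+4: 0.3860×0.2424 = 0.093566
Scale to base peak (0.465166) = 100: 100.0 : 94.9 : 20.1

100.0 : 94.9 : 20.1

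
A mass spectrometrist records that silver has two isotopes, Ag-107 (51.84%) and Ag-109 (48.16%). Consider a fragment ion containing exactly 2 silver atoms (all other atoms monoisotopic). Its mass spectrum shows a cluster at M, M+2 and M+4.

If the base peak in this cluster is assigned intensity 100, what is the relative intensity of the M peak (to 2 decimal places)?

Term probabilities: M 0.2687, M+2 0.4993, M+4 0.2319. Base peak = M+2.
P(M+2) = C(2,1) × 0.5184^1 × 0.4816^1 = 2 × 0.5184 × 0.4816 = 0.499323 (base)
P(M) = C(2,0) × 0.5184^2 × 0.4816^0 = 1 × 0.26873856 × 1.0000 = 0.268739
Relative intensity = 0.268739 / 0.499323 × 100 = 53.82

53.82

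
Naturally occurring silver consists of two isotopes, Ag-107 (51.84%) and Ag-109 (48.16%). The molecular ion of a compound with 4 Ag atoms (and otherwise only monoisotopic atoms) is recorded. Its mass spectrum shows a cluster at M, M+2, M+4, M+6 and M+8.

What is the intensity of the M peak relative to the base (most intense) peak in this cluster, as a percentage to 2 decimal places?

Term probabilities: M 0.0722, M+2 0.2684, M+4 0.3740, M+6 0.2316, M+8 0.0538. Base peak = M+4.
P(M+4) = C(4,2) × 0.5184^2 × 0.4816^2 = 6 × 0.26873856 × 0.23193856 = 0.373985 (base)
P(M) = C(4,0) × 0.5184^4 × 0.4816^0 = 1 × 0.07222041 × 1.0000 = 0.072220
Relative intensity = 0.072220 / 0.373985 × 100 = 19.31

19.31%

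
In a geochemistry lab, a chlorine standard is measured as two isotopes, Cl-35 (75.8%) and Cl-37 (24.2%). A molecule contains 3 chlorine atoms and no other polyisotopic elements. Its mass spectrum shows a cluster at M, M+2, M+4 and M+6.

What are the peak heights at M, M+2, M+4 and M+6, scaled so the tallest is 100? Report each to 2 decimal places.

100.00 : 95.78 : 30.58 : 3.25

The 3 Cl atoms are independent, so intensities follow the terms of (0.758 + 0.242)^3.
P(M) = 0.758^3 = 0.435520
P(M+2) = 3 × 0.758^2 × 0.242^1 = 0.417133
P(M+4) = 3 × 0.758^1 × 0.242^2 = 0.133175
P(M+6) = 0.242^3 = 0.014172
The M peak is largest (0.435520); scaling to 100 gives 100.00 : 95.78 : 30.58 : 3.25.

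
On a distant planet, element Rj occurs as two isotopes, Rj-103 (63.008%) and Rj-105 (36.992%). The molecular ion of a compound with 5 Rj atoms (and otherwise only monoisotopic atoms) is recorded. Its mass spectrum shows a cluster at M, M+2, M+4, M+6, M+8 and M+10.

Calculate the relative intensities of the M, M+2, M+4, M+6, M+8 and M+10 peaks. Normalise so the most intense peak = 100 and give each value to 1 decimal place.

Expanding (0.63008 + 0.36992)^5:
P(M) = 0.63008^5 = 0.099307
P(M+2) = 5 × 0.63008^4 × 0.36992^1 = 0.291515
P(M+4) = 10 × 0.63008^3 × 0.36992^2 = 0.342297
P(M+6) = 10 × 0.63008^2 × 0.36992^3 = 0.200962
P(M+8) = 5 × 0.63008^1 × 0.36992^4 = 0.058993
P(M+10) = 0.36992^5 = 0.006927
The M+4 peak is largest (0.342297); scaling to 100 gives 29.0 : 85.2 : 100.0 : 58.7 : 17.2 : 2.0.

29.0 : 85.2 : 100.0 : 58.7 : 17.2 : 2.0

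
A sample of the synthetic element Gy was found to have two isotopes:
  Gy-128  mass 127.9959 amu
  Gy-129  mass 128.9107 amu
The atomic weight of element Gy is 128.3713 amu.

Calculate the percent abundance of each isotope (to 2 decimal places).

With x = fraction of Gy-128 (so Gy-129 is 1 − x):
127.9959·x + 128.9107·(1 − x) = 128.3713
(127.9959 − 128.9107)·x = 128.3713 − 128.9107
x = -0.5394 / -0.9148 = 0.58964 → 58.96% Gy-128, 41.04% Gy-129.

Gy-128: 58.96%, Gy-129: 41.04%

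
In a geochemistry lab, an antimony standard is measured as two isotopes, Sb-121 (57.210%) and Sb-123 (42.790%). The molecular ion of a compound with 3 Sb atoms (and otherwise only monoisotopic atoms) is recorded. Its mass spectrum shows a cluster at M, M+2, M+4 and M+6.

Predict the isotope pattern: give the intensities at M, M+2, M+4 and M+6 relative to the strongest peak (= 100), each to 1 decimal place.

Expanding (0.57210 + 0.42790)^3:
P(M) = 0.57210^3 = 0.187247
P(M+2) = 3 × 0.57210^2 × 0.42790^1 = 0.420153
P(M+4) = 3 × 0.57210^1 × 0.42790^2 = 0.314252
P(M+6) = 0.42790^3 = 0.078348
The M+2 peak is largest (0.420153); scaling to 100 gives 44.6 : 100.0 : 74.8 : 18.6.

44.6 : 100.0 : 74.8 : 18.6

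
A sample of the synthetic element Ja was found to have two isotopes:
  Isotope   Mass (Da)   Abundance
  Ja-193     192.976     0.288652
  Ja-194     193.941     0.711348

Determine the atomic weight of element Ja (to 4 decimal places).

193.6625 Da

Average mass = Σ (abundance × isotope mass) = 0.288652 × 192.976 + 0.711348 × 193.941
= 55.70291 + 137.95954 = 193.66245 Da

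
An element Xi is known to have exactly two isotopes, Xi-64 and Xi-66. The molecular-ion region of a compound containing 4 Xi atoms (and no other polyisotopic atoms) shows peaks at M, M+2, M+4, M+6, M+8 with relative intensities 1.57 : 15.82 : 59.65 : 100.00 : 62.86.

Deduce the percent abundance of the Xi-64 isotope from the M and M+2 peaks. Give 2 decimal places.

28.42%

If p is the fraction of Xi that is Xi-64, then I(M+2)/I(M) = [C(4,1)·p^3·(1−p)] / p^4 = 4·(1−p)/p = 15.82/1.57 = 10.0764
(1−p)/p = 10.0764/4 = 2.5191  ⇒  p = 1/(1 + 2.5191) = 0.2842
Xi-64: 28.42%, Xi-66: 71.58%.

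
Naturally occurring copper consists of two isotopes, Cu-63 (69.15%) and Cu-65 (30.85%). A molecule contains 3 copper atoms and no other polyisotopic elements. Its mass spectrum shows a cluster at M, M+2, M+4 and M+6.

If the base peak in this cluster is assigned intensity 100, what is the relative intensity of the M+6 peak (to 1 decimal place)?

6.6

(0.6915 + 0.3085)^3 gives M 0.3307, M+2 0.4425, M+4 0.1974, M+6 0.0294; the largest is M+2.
P(M+2) = C(3,1) × 0.6915^2 × 0.3085^1 = 3 × 0.47817225 × 0.3085 = 0.442548 (base)
P(M+6) = C(3,3) × 0.6915^0 × 0.3085^3 = 1 × 1.0000 × 0.02936064 = 0.029361
Relative intensity = 0.029361 / 0.442548 × 100 = 6.6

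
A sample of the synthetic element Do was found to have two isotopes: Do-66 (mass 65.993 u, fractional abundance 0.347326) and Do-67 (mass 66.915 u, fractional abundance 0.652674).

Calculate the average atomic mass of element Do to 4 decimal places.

Ar = Σ fᵢ·mᵢ = 0.347326 × 65.993 + 0.652674 × 66.915
= 22.92108 + 43.67368 = 66.59476 u

66.5948 u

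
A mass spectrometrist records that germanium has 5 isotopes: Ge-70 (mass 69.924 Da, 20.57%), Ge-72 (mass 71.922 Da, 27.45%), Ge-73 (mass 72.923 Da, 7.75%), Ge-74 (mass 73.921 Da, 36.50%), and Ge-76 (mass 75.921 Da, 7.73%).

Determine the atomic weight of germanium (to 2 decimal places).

72.63 Da

Ar = Σ fᵢ·mᵢ = 0.2057 × 69.924 + 0.2745 × 71.922 + 0.0775 × 72.923 + 0.3650 × 73.921 + 0.0773 × 75.921
= 14.3834 + 19.7426 + 5.6515 + 26.9812 + 5.8687 = 72.6274 Da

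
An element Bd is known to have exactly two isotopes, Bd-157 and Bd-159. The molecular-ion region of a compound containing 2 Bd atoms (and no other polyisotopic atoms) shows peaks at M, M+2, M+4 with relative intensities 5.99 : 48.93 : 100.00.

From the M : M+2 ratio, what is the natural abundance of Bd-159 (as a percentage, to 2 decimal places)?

80.33%

Let p = fractional abundance of Bd-157. I(M+2)/I(M) = [C(2,1)·p^1·(1−p)] / p^2 = 2·(1−p)/p = 48.93/5.99 = 8.1686
(1−p)/p = 8.1686/2 = 4.0843  ⇒  p = 1/(1 + 4.0843) = 0.1967
Bd-157: 19.67%, Bd-159: 80.33%.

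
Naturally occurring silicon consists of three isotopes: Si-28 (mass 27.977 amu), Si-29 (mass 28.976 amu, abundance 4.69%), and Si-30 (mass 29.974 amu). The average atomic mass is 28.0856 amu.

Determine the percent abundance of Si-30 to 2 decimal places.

3.09%

The remaining 95.31% is split between Si-28 (fraction x) and Si-30 (fraction 0.9531 − x).
Substituting: 27.977x + 29.974(0.9531 − x) = 26.7266256
(27.977 − 29.974)x = -1.8415938  ⇒  x = 0.92218, y = 0.03092
Si-28: 92.22%, Si-30: 3.09%.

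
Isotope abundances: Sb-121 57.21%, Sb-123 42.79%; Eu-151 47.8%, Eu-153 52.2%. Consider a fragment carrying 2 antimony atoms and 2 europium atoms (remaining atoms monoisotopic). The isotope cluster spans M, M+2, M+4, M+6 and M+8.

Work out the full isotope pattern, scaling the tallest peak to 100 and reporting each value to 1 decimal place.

19.9 : 73.3 : 100.0 : 59.9 : 13.3

Antimony pattern (n=2): 0.32729841 : 0.48960318 : 0.18309841
Europium pattern (n=2): 0.228484 : 0.499032 : 0.272484
Convolve the two distributions (both contribute in 2-u steps):
  M: 0.32729841×0.228484 = 0.074782
  M+2: 0.32729841×0.499032 + 0.48960318×0.228484 = 0.275199
  M+4: 0.32729841×0.272484 + 0.48960318×0.499032 + 0.18309841×0.228484 = 0.375346
  M+6: 0.48960318×0.272484 + 0.18309841×0.499032 = 0.224781
  M+8: 0.18309841×0.272484 = 0.049891
Scale to base peak (0.375346) = 100: 19.9 : 73.3 : 100.0 : 59.9 : 13.3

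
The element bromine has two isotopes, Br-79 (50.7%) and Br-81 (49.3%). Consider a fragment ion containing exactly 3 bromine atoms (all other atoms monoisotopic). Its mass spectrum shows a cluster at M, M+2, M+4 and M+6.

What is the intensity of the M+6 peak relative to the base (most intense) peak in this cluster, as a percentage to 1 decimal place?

31.5%

(0.507 + 0.493)^3 gives M 0.1303, M+2 0.3802, M+4 0.3697, M+6 0.1198; the largest is M+2.
P(M+2) = C(3,1) × 0.507^2 × 0.493^1 = 3 × 0.257049 × 0.4930 = 0.380175 (base)
P(M+6) = C(3,3) × 0.507^0 × 0.493^3 = 1 × 1.0000 × 0.11982316 = 0.119823
Relative intensity = 0.119823 / 0.380175 × 100 = 31.5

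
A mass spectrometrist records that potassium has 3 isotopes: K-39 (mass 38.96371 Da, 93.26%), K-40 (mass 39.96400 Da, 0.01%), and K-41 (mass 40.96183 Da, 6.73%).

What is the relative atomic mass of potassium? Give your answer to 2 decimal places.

Weight each isotope mass by its fractional abundance: 0.9326 × 38.96371 + 0.0001 × 39.96400 + 0.0673 × 40.96183
= 36.337556 + 0.003996 + 2.756731 = 39.098283 Da

39.10 Da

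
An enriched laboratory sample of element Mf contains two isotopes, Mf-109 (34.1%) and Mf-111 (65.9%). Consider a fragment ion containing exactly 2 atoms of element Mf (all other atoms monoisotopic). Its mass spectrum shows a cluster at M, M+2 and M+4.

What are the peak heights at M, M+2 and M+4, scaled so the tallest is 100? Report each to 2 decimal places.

Expanding (0.341 + 0.659)^2:
P(M) = 0.341^2 = 0.116281
P(M+2) = 2 × 0.341^1 × 0.659^1 = 0.449438
P(M+4) = 0.659^2 = 0.434281
The M+2 peak is largest (0.449438); scaling to 100 gives 25.87 : 100.00 : 96.63.

25.87 : 100.00 : 96.63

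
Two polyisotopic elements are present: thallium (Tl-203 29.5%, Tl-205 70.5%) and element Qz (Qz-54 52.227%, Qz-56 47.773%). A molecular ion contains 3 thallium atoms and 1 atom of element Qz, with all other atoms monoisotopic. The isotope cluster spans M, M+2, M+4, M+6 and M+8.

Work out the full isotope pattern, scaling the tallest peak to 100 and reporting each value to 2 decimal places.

Thallium pattern (n=3): 0.02567237 : 0.18405787 : 0.43986713 : 0.35040263
Element Qz pattern (n=1): 0.52227 : 0.47773
Convolve the two distributions (both contribute in 2-u steps):
  M: 0.02567237×0.52227 = 0.013408
  M+2: 0.02567237×0.47773 + 0.18405787×0.52227 = 0.108392
  M+4: 0.18405787×0.47773 + 0.43986713×0.52227 = 0.317659
  M+6: 0.43986713×0.47773 + 0.35040263×0.52227 = 0.393143
  M+8: 0.35040263×0.47773 = 0.167398
Scale to base peak (0.393143) = 100: 3.41 : 27.57 : 80.80 : 100.00 : 42.58

3.41 : 27.57 : 80.80 : 100.00 : 42.58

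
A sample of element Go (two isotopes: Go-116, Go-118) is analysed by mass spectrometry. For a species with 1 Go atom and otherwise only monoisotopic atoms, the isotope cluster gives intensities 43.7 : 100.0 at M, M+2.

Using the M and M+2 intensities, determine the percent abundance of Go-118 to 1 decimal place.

Write p for the Go-116 fraction. I(M+2)/I(M) = [C(1,1)·p^0·(1−p)] / p^1 = 1·(1−p)/p = 100.0/43.7 = 2.2883
(1−p)/p = 2.2883/1 = 2.2883  ⇒  p = 1/(1 + 2.2883) = 0.3041
Go-116: 30.4%, Go-118: 69.6%.

69.6%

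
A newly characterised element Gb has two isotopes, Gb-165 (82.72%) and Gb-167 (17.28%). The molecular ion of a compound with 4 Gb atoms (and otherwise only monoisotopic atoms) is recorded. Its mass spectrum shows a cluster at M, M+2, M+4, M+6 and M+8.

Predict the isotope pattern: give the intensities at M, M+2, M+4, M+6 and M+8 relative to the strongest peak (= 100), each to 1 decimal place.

Expanding (0.8272 + 0.1728)^4:
P(M) = 0.8272^4 = 0.468212
P(M+2) = 4 × 0.8272^3 × 0.1728^1 = 0.391233
P(M+4) = 6 × 0.8272^2 × 0.1728^2 = 0.122591
P(M+6) = 4 × 0.8272^1 × 0.1728^3 = 0.017073
P(M+8) = 0.1728^4 = 0.000892
The M peak is largest (0.468212); scaling to 100 gives 100.0 : 83.6 : 26.2 : 3.6 : 0.2.

100.0 : 83.6 : 26.2 : 3.6 : 0.2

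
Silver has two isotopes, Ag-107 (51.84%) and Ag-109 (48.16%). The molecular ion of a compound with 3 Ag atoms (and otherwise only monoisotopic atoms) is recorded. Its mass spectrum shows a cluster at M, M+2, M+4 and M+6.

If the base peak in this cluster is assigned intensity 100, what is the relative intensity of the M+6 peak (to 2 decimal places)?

28.77

Binomial terms of (0.5184 + 0.4816)^3: M 0.1393, M+2 0.3883, M+4 0.3607, M+6 0.1117 → M+2 is the base peak.
P(M+2) = C(3,1) × 0.5184^2 × 0.4816^1 = 3 × 0.26873856 × 0.4816 = 0.388273 (base)
P(M+6) = C(3,3) × 0.5184^0 × 0.4816^3 = 1 × 1.0000 × 0.11170161 = 0.111702
Relative intensity = 0.111702 / 0.388273 × 100 = 28.77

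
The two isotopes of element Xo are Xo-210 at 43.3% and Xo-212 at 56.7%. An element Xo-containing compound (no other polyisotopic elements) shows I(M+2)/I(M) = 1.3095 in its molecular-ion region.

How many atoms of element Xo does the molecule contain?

1

For n independent Xo atoms, I(M+2)/I(M) = n · (abundance Xo-212) / (abundance Xo-210) = n · 0.567/0.433.
n = 1.3095 × 0.433/0.567 = 1.00 ≈ 1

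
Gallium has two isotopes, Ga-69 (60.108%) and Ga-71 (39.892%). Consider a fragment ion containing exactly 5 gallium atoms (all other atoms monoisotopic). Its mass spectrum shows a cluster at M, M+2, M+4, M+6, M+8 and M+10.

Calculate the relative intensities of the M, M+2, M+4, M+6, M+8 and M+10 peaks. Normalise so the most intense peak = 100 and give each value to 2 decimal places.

22.70 : 75.34 : 100.00 : 66.37 : 22.02 : 2.92

The 5 Ga atoms are independent, so intensities follow the terms of (0.60108 + 0.39892)^5.
P(M) = 0.60108^5 = 0.078462
P(M+2) = 5 × 0.60108^4 × 0.39892^1 = 0.260366
P(M+4) = 10 × 0.60108^3 × 0.39892^2 = 0.345596
P(M+6) = 10 × 0.60108^2 × 0.39892^3 = 0.229362
P(M+8) = 5 × 0.60108^1 × 0.39892^4 = 0.076111
P(M+10) = 0.39892^5 = 0.010103
The M+4 peak is largest (0.345596); scaling to 100 gives 22.70 : 75.34 : 100.00 : 66.37 : 22.02 : 2.92.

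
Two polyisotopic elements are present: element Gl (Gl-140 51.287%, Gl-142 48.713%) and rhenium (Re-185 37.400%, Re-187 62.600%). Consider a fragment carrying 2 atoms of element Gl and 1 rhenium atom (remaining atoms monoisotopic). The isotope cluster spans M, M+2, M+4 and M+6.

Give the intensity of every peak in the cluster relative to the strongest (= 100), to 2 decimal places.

24.50 : 87.55 : 100.00 : 36.99

Element Gl pattern (n=2): 0.26303564 : 0.49966873 : 0.23729564
Rhenium pattern (n=1): 0.3740 : 0.6260
Convolve the two distributions (both contribute in 2-u steps):
  M: 0.26303564×0.3740 = 0.098375
  M+2: 0.26303564×0.6260 + 0.49966873×0.3740 = 0.351536
  M+4: 0.49966873×0.6260 + 0.23729564×0.3740 = 0.401541
  M+6: 0.23729564×0.6260 = 0.148547
Scale to base peak (0.401541) = 100: 24.50 : 87.55 : 100.00 : 36.99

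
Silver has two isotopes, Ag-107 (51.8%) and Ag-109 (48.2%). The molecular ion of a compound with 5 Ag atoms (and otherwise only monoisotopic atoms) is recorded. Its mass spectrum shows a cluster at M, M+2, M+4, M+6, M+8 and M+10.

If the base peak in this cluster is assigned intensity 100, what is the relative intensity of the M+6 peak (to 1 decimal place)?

Term probabilities: M 0.0373, M+2 0.1735, M+4 0.3229, M+6 0.3005, M+8 0.1398, M+10 0.0260. Base peak = M+4.
P(M+4) = C(5,2) × 0.518^3 × 0.482^2 = 10 × 0.13899183 × 0.232324 = 0.322911 (base)
P(M+6) = C(5,3) × 0.518^2 × 0.482^3 = 10 × 0.268324 × 0.11198017 = 0.300470
Relative intensity = 0.300470 / 0.322911 × 100 = 93.1

93.1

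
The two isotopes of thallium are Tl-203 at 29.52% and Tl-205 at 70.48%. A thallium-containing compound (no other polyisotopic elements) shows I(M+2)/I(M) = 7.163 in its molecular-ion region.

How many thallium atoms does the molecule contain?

3

For n independent Tl atoms, I(M+2)/I(M) = n · (abundance Tl-205) / (abundance Tl-203) = n · 0.7048/0.2952.
n = 7.163 × 0.2952/0.7048 = 3.00 ≈ 3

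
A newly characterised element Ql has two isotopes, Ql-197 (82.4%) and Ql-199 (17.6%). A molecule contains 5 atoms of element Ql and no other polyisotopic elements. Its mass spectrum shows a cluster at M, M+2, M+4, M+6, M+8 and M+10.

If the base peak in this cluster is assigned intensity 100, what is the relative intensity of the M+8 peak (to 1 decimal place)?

(0.824 + 0.176)^5 gives M 0.3799, M+2 0.4057, M+4 0.1733, M+6 0.0370, M+8 0.0040, M+10 0.0002; the largest is M+2.
P(M+2) = C(5,1) × 0.824^4 × 0.176^1 = 5 × 0.46100841 × 0.1760 = 0.405687 (base)
P(M+8) = C(5,4) × 0.824^1 × 0.176^4 = 5 × 0.8240 × 0.00095951 = 0.003953
Relative intensity = 0.003953 / 0.405687 × 100 = 1.0

1.0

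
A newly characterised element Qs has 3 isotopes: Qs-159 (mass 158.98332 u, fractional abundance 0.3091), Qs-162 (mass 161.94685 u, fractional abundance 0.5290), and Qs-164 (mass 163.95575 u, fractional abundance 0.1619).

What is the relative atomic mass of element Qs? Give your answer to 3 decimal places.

Average mass = Σ (abundance × isotope mass) = 0.3091 × 158.98332 + 0.5290 × 161.94685 + 0.1619 × 163.95575
= 49.141744 + 85.669884 + 26.544436 = 161.356064 u

161.356 u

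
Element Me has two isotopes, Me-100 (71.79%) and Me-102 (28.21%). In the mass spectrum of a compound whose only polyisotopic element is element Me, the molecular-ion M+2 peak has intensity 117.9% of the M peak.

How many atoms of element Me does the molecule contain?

For n independent Me atoms, I(M+2)/I(M) = n · (abundance Me-102) / (abundance Me-100) = n · 0.2821/0.7179.
n = 1.179 × 0.7179/0.2821 = 3.00 ≈ 3

3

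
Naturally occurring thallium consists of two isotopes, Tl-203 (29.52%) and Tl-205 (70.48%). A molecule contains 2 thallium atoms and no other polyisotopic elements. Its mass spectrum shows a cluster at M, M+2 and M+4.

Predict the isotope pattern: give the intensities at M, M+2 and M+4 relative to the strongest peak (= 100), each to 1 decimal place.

The 2 Tl atoms are independent, so intensities follow the terms of (0.2952 + 0.7048)^2.
P(M) = 0.2952^2 = 0.087143
P(M+2) = 2 × 0.2952^1 × 0.7048^1 = 0.416114
P(M+4) = 0.7048^2 = 0.496743
The M+4 peak is largest (0.496743); scaling to 100 gives 17.5 : 83.8 : 100.0.

17.5 : 83.8 : 100.0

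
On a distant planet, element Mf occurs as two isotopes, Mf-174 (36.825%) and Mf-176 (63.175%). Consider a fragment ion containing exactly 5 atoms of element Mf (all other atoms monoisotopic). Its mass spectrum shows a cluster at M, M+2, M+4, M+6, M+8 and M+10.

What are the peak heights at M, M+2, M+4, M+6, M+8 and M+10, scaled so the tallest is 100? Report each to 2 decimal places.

The 5 Mf atoms are independent, so intensities follow the terms of (0.36825 + 0.63175)^5.
P(M) = 0.36825^5 = 0.006772
P(M+2) = 5 × 0.36825^4 × 0.63175^1 = 0.058088
P(M+4) = 10 × 0.36825^3 × 0.63175^2 = 0.199305
P(M+6) = 10 × 0.36825^2 × 0.63175^3 = 0.341917
P(M+8) = 5 × 0.36825^1 × 0.63175^4 = 0.293288
P(M+10) = 0.63175^5 = 0.100630
The M+6 peak is largest (0.341917); scaling to 100 gives 1.98 : 16.99 : 58.29 : 100.00 : 85.78 : 29.43.

1.98 : 16.99 : 58.29 : 100.00 : 85.78 : 29.43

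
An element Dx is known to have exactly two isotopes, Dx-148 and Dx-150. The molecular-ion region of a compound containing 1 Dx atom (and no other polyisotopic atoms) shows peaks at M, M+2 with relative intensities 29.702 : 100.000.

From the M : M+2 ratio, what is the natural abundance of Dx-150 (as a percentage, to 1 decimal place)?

77.1%

Let p = fractional abundance of Dx-148. I(M+2)/I(M) = [C(1,1)·p^0·(1−p)] / p^1 = 1·(1−p)/p = 100.000/29.702 = 3.3668
(1−p)/p = 3.3668/1 = 3.3668  ⇒  p = 1/(1 + 3.3668) = 0.2290
Dx-148: 22.9%, Dx-150: 77.1%.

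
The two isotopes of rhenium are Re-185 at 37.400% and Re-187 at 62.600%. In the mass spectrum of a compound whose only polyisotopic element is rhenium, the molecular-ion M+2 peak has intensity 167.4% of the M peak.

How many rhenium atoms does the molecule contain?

1

For n independent Re atoms, I(M+2)/I(M) = n · (abundance Re-187) / (abundance Re-185) = n · 0.62600/0.37400.
n = 1.674 × 0.37400/0.62600 = 1.00 ≈ 1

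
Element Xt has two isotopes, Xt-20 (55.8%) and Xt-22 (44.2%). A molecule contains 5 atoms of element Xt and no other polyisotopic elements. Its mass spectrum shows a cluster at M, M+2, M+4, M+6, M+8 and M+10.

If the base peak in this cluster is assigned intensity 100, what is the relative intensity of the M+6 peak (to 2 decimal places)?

Term probabilities: M 0.0541, M+2 0.2143, M+4 0.3394, M+6 0.2689, M+8 0.1065, M+10 0.0169. Base peak = M+4.
P(M+4) = C(5,2) × 0.558^3 × 0.442^2 = 10 × 0.17374111 × 0.195364 = 0.339428 (base)
P(M+6) = C(5,3) × 0.558^2 × 0.442^3 = 10 × 0.311364 × 0.08635089 = 0.268866
Relative intensity = 0.268866 / 0.339428 × 100 = 79.21

79.21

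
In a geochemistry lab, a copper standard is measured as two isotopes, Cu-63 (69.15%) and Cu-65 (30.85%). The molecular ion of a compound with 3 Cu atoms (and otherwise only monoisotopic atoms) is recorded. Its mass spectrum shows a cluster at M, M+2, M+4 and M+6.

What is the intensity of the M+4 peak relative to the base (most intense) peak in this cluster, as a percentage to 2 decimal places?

44.61%

Term probabilities: M 0.3307, M+2 0.4425, M+4 0.1974, M+6 0.0294. Base peak = M+2.
P(M+2) = C(3,1) × 0.6915^2 × 0.3085^1 = 3 × 0.47817225 × 0.3085 = 0.442548 (base)
P(M+4) = C(3,2) × 0.6915^1 × 0.3085^2 = 3 × 0.6915 × 0.09517225 = 0.197435
Relative intensity = 0.197435 / 0.442548 × 100 = 44.61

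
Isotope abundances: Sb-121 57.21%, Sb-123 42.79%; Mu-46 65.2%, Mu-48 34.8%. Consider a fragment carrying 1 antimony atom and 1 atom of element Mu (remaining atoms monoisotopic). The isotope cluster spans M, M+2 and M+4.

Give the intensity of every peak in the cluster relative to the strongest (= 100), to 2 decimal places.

Antimony pattern (n=1): 0.5721 : 0.4279
Element Mu pattern (n=1): 0.6520 : 0.3480
Convolve the two distributions (both contribute in 2-u steps):
  M: 0.5721×0.6520 = 0.373009
  M+2: 0.5721×0.3480 + 0.4279×0.6520 = 0.478082
  M+4: 0.4279×0.3480 = 0.148909
Scale to base peak (0.478082) = 100: 78.02 : 100.00 : 31.15

78.02 : 100.00 : 31.15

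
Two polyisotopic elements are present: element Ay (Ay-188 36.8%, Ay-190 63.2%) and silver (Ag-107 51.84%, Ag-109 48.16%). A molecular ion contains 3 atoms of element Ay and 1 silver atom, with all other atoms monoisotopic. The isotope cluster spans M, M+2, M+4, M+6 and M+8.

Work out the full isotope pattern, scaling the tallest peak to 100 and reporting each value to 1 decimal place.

7.3 : 44.6 : 100.0 : 97.4 : 34.5

Element Ay pattern (n=3): 0.04983603 : 0.2567639 : 0.4409641 : 0.25243597
Silver pattern (n=1): 0.5184 : 0.4816
Convolve the two distributions (both contribute in 2-u steps):
  M: 0.04983603×0.5184 = 0.025835
  M+2: 0.04983603×0.4816 + 0.2567639×0.5184 = 0.157107
  M+4: 0.2567639×0.4816 + 0.4409641×0.5184 = 0.352253
  M+6: 0.4409641×0.4816 + 0.25243597×0.5184 = 0.343231
  M+8: 0.25243597×0.4816 = 0.121573
Scale to base peak (0.352253) = 100: 7.3 : 44.6 : 100.0 : 97.4 : 34.5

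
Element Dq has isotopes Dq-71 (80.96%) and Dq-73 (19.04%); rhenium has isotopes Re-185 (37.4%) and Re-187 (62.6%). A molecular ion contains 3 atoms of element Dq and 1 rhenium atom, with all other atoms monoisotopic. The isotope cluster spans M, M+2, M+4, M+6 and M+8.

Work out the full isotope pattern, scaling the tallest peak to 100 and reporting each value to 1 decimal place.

42.0 : 100.0 : 56.6 : 12.2 : 0.9

Element Dq pattern (n=3): 0.53065407 : 0.37439427 : 0.08804925 : 0.00690241
Rhenium pattern (n=1): 0.3740 : 0.6260
Convolve the two distributions (both contribute in 2-u steps):
  M: 0.53065407×0.3740 = 0.198465
  M+2: 0.53065407×0.6260 + 0.37439427×0.3740 = 0.472213
  M+4: 0.37439427×0.6260 + 0.08804925×0.3740 = 0.267301
  M+6: 0.08804925×0.6260 + 0.00690241×0.3740 = 0.057700
  M+8: 0.00690241×0.6260 = 0.004321
Scale to base peak (0.472213) = 100: 42.0 : 100.0 : 56.6 : 12.2 : 0.9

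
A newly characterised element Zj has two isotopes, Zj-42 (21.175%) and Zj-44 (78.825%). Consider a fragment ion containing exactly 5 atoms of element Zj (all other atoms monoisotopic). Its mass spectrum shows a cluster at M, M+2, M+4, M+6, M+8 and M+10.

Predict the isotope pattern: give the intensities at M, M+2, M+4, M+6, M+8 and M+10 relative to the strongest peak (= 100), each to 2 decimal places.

Expanding (0.21175 + 0.78825)^5:
P(M) = 0.21175^5 = 0.000426
P(M+2) = 5 × 0.21175^4 × 0.78825^1 = 0.007924
P(M+4) = 10 × 0.21175^3 × 0.78825^2 = 0.058993
P(M+6) = 10 × 0.21175^2 × 0.78825^3 = 0.219603
P(M+8) = 5 × 0.21175^1 × 0.78825^4 = 0.408742
P(M+10) = 0.78825^5 = 0.304313
The M+8 peak is largest (0.408742); scaling to 100 gives 0.10 : 1.94 : 14.43 : 53.73 : 100.00 : 74.45.

0.10 : 1.94 : 14.43 : 53.73 : 100.00 : 74.45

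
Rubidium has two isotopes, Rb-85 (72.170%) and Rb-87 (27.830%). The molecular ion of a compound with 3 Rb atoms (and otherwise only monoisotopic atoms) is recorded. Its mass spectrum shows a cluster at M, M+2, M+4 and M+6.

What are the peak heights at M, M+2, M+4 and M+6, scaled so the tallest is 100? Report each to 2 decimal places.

86.44 : 100.00 : 38.56 : 4.96

The 3 Rb atoms are independent, so intensities follow the terms of (0.72170 + 0.27830)^3.
P(M) = 0.72170^3 = 0.375898
P(M+2) = 3 × 0.72170^2 × 0.27830^1 = 0.434858
P(M+4) = 3 × 0.72170^1 × 0.27830^2 = 0.167689
P(M+6) = 0.27830^3 = 0.021555
The M+2 peak is largest (0.434858); scaling to 100 gives 86.44 : 100.00 : 38.56 : 4.96.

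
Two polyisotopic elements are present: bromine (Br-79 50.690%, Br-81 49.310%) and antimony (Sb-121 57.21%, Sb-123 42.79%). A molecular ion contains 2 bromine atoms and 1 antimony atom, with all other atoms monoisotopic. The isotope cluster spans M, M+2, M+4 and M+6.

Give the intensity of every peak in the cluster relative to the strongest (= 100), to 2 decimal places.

37.13 : 100.00 : 89.16 : 26.28

Bromine pattern (n=2): 0.25694761 : 0.49990478 : 0.24314761
Antimony pattern (n=1): 0.5721 : 0.4279
Convolve the two distributions (both contribute in 2-u steps):
  M: 0.25694761×0.5721 = 0.147000
  M+2: 0.25694761×0.4279 + 0.49990478×0.5721 = 0.395943
  M+4: 0.49990478×0.4279 + 0.24314761×0.5721 = 0.353014
  M+6: 0.24314761×0.4279 = 0.104043
Scale to base peak (0.395943) = 100: 37.13 : 100.00 : 89.16 : 26.28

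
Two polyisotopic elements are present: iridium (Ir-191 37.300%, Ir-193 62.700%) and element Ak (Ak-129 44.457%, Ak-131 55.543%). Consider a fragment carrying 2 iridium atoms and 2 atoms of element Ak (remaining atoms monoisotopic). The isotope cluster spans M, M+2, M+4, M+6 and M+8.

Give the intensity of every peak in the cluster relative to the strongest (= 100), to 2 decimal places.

Iridium pattern (n=2): 0.139129 : 0.467742 : 0.393129
Element Ak pattern (n=2): 0.19764248 : 0.49385503 : 0.30850248
Convolve the two distributions (both contribute in 2-u steps):
  M: 0.139129×0.19764248 = 0.027498
  M+2: 0.139129×0.49385503 + 0.467742×0.19764248 = 0.161155
  M+4: 0.139129×0.30850248 + 0.467742×0.49385503 + 0.393129×0.19764248 = 0.351617
  M+6: 0.467742×0.30850248 + 0.393129×0.49385503 = 0.338448
  M+8: 0.393129×0.30850248 = 0.121281
Scale to base peak (0.351617) = 100: 7.82 : 45.83 : 100.00 : 96.25 : 34.49

7.82 : 45.83 : 100.00 : 96.25 : 34.49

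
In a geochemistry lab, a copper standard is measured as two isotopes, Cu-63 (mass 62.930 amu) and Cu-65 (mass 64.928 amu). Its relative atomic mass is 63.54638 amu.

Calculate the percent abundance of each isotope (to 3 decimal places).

With x = fraction of Cu-63 (so Cu-65 is 1 − x):
62.930·x + 64.928·(1 − x) = 63.54638
(62.930 − 64.928)·x = 63.54638 − 64.928
x = -1.38162 / -1.998 = 0.69150 → 69.150% Cu-63, 30.850% Cu-65.

Cu-63: 69.150%, Cu-65: 30.850%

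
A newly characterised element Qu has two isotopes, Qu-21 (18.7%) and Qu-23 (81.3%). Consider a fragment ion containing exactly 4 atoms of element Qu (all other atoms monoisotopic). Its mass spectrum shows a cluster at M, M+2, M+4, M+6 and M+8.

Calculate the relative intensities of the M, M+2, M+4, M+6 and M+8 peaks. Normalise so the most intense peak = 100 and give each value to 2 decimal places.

Each Qu atom is independently Qu-21 (p = 0.187) or Qu-23 (q = 0.813); the cluster is the binomial expansion (p + q)^4.
P(M) = 0.187^4 = 0.001223
P(M+2) = 4 × 0.187^3 × 0.813^1 = 0.021265
P(M+4) = 6 × 0.187^2 × 0.813^2 = 0.138681
P(M+6) = 4 × 0.187^1 × 0.813^3 = 0.401951
P(M+8) = 0.813^4 = 0.436880
The M+8 peak is largest (0.436880); scaling to 100 gives 0.28 : 4.87 : 31.74 : 92.00 : 100.00.

0.28 : 4.87 : 31.74 : 92.00 : 100.00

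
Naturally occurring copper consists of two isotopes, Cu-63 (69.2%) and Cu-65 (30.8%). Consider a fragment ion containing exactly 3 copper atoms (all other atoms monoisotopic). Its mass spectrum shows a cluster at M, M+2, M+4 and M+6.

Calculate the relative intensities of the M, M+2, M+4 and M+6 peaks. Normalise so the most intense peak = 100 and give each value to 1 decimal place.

74.9 : 100.0 : 44.5 : 6.6

Expanding (0.692 + 0.308)^3:
P(M) = 0.692^3 = 0.331374
P(M+2) = 3 × 0.692^2 × 0.308^1 = 0.442470
P(M+4) = 3 × 0.692^1 × 0.308^2 = 0.196938
P(M+6) = 0.308^3 = 0.029218
The M+2 peak is largest (0.442470); scaling to 100 gives 74.9 : 100.0 : 44.5 : 6.6.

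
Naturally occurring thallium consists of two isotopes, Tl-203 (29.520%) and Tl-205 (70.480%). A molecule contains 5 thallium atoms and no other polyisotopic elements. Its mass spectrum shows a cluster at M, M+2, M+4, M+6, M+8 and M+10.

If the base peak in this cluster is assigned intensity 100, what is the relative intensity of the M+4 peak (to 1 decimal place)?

Binomial terms of (0.29520 + 0.70480)^5: M 0.0022, M+2 0.0268, M+4 0.1278, M+6 0.3051, M+8 0.3642, M+10 0.1739 → M+8 is the base peak.
P(M+8) = C(5,4) × 0.29520^1 × 0.70480^4 = 5 × 0.2952 × 0.24675365 = 0.364208 (base)
P(M+4) = C(5,2) × 0.29520^3 × 0.70480^2 = 10 × 0.02572463 × 0.49674304 = 0.127785
Relative intensity = 0.127785 / 0.364208 × 100 = 35.1

35.1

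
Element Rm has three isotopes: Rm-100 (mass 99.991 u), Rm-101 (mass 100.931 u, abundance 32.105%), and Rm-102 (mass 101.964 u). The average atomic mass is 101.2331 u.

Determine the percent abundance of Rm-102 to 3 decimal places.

47.659%

Let x and y be the fractions of Rm-100 and Rm-102. Then x + y = 1 − 0.32105 = 0.67895 and 99.991x + 101.964y = 101.2331 − 0.32105×100.931 = 68.82920245.
Substituting: 99.991x + 101.964(0.67895 − x) = 68.82920245
(99.991 − 101.964)x = -0.39925535  ⇒  x = 0.20236, y = 0.47659
Rm-100: 20.236%, Rm-102: 47.659%.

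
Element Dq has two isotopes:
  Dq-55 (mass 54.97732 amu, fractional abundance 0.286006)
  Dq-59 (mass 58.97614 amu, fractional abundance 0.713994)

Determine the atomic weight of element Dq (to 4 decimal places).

Average mass = Σ (abundance × isotope mass) = 0.286006 × 54.97732 + 0.713994 × 58.97614
= 15.723843 + 42.108610 = 57.832453 amu

57.8325 amu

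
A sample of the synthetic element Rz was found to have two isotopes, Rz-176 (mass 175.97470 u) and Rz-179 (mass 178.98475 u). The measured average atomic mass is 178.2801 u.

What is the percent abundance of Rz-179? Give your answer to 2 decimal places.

Let x be the fractional abundance of Rz-176; then Rz-179 has abundance 1 − x.
175.97470·x + 178.98475·(1 − x) = 178.2801
(175.97470 − 178.98475)·x = 178.2801 − 178.98475
x = -0.70465 / -3.01005 = 0.23410 → 23.41% Rz-176, 76.59% Rz-179.

76.59%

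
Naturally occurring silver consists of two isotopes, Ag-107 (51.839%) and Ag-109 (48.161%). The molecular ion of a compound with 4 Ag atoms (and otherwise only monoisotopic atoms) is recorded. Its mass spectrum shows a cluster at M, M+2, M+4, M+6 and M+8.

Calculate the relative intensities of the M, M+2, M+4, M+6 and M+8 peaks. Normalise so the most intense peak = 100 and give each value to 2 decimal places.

19.31 : 71.76 : 100.00 : 61.94 : 14.39

Expanding (0.51839 + 0.48161)^4:
P(M) = 0.51839^4 = 0.072215
P(M+2) = 4 × 0.51839^3 × 0.48161^1 = 0.268365
P(M+4) = 6 × 0.51839^2 × 0.48161^2 = 0.373986
P(M+6) = 4 × 0.51839^1 × 0.48161^3 = 0.231634
P(M+8) = 0.48161^4 = 0.053800
The M+4 peak is largest (0.373986); scaling to 100 gives 19.31 : 71.76 : 100.00 : 61.94 : 14.39.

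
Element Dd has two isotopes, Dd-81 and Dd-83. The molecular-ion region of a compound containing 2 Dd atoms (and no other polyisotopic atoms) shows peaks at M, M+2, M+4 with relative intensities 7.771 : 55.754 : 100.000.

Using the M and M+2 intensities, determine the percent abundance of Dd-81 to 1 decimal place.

Write p for the Dd-81 fraction. I(M+2)/I(M) = [C(2,1)·p^1·(1−p)] / p^2 = 2·(1−p)/p = 55.754/7.771 = 7.1746
(1−p)/p = 7.1746/2 = 3.5873  ⇒  p = 1/(1 + 3.5873) = 0.2180
Dd-81: 21.8%, Dd-83: 78.2%.

21.8%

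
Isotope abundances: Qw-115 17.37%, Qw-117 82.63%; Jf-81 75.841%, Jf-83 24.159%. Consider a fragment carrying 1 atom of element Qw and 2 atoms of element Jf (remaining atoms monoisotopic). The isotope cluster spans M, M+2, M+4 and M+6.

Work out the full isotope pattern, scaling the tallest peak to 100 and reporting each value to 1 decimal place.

Element Qw pattern (n=1): 0.1737 : 0.8263
Element Jf pattern (n=2): 0.57518573 : 0.36644854 : 0.05836573
Convolve the two distributions (both contribute in 2-u steps):
  M: 0.1737×0.57518573 = 0.099910
  M+2: 0.1737×0.36644854 + 0.8263×0.57518573 = 0.538928
  M+4: 0.1737×0.05836573 + 0.8263×0.36644854 = 0.312935
  M+6: 0.8263×0.05836573 = 0.048228
Scale to base peak (0.538928) = 100: 18.5 : 100.0 : 58.1 : 8.9

18.5 : 100.0 : 58.1 : 8.9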